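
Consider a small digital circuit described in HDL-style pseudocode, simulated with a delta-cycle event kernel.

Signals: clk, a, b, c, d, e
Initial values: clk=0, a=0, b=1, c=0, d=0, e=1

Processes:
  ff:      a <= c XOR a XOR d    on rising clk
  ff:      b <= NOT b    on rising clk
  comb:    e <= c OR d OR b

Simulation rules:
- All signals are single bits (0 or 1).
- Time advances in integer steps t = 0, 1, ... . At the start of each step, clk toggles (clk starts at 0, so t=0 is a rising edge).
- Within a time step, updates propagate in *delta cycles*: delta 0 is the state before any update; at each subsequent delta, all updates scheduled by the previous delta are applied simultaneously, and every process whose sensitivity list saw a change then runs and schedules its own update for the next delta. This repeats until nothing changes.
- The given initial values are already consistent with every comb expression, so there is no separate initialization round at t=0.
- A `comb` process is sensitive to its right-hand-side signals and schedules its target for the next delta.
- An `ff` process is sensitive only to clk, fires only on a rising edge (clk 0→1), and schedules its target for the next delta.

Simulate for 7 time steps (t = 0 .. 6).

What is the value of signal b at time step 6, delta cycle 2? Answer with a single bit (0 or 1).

1

t0.Δ0 a=0 clk=0 d=0 b=1 e=1 c=0
t0.Δ1 a=0 clk=1 d=0 b=1 e=1 c=0
t0.Δ2 a=0 clk=1 d=0 b=0 e=1 c=0
t0.Δ3 a=0 clk=1 d=0 b=0 e=0 c=0
t1.Δ0 a=0 clk=1 d=0 b=0 e=0 c=0
t1.Δ1 a=0 clk=0 d=0 b=0 e=0 c=0
t2.Δ0 a=0 clk=0 d=0 b=0 e=0 c=0
t2.Δ1 a=0 clk=1 d=0 b=0 e=0 c=0
t2.Δ2 a=0 clk=1 d=0 b=1 e=0 c=0
t2.Δ3 a=0 clk=1 d=0 b=1 e=1 c=0
t3.Δ0 a=0 clk=1 d=0 b=1 e=1 c=0
t3.Δ1 a=0 clk=0 d=0 b=1 e=1 c=0
t4.Δ0 a=0 clk=0 d=0 b=1 e=1 c=0
t4.Δ1 a=0 clk=1 d=0 b=1 e=1 c=0
t4.Δ2 a=0 clk=1 d=0 b=0 e=1 c=0
t4.Δ3 a=0 clk=1 d=0 b=0 e=0 c=0
t5.Δ0 a=0 clk=1 d=0 b=0 e=0 c=0
t5.Δ1 a=0 clk=0 d=0 b=0 e=0 c=0
t6.Δ0 a=0 clk=0 d=0 b=0 e=0 c=0
t6.Δ1 a=0 clk=1 d=0 b=0 e=0 c=0
t6.Δ2 a=0 clk=1 d=0 b=1 e=0 c=0
t6.Δ3 a=0 clk=1 d=0 b=1 e=1 c=0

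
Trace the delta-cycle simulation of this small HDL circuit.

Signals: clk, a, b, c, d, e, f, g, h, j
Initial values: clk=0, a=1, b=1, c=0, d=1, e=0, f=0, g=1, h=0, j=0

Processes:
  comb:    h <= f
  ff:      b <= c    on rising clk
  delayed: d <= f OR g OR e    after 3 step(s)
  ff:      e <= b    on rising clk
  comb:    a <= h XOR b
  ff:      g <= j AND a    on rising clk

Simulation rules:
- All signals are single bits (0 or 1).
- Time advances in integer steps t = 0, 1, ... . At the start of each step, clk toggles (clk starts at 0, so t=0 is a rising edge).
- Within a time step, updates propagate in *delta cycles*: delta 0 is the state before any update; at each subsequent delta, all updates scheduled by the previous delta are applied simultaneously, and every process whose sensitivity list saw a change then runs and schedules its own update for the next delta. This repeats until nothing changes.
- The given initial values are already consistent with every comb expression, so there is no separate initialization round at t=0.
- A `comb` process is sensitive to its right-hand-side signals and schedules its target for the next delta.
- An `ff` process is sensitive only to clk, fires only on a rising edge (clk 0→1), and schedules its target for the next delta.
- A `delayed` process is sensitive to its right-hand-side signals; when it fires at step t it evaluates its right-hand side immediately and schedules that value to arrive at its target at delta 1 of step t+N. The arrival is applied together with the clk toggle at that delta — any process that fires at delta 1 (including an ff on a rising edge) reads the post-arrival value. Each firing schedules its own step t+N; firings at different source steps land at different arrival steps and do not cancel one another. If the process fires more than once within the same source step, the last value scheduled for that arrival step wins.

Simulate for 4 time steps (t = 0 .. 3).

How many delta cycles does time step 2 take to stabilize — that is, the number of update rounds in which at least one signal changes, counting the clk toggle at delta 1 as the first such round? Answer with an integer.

2

t0.Δ0 clk=0 g=1 j=0 c=0 f=0 h=0 d=1 a=1 e=0 b=1
t0.Δ1 clk=1 g=1 j=0 c=0 f=0 h=0 d=1 a=1 e=0 b=1
t0.Δ2 clk=1 g=0 j=0 c=0 f=0 h=0 d=1 a=1 e=1 b=0
t0.Δ3 clk=1 g=0 j=0 c=0 f=0 h=0 d=1 a=0 e=1 b=0
t1.Δ0 clk=1 g=0 j=0 c=0 f=0 h=0 d=1 a=0 e=1 b=0
t1.Δ1 clk=0 g=0 j=0 c=0 f=0 h=0 d=1 a=0 e=1 b=0
t2.Δ0 clk=0 g=0 j=0 c=0 f=0 h=0 d=1 a=0 e=1 b=0
t2.Δ1 clk=1 g=0 j=0 c=0 f=0 h=0 d=1 a=0 e=1 b=0
t2.Δ2 clk=1 g=0 j=0 c=0 f=0 h=0 d=1 a=0 e=0 b=0
t3.Δ0 clk=1 g=0 j=0 c=0 f=0 h=0 d=1 a=0 e=0 b=0
t3.Δ1 clk=0 g=0 j=0 c=0 f=0 h=0 d=1 a=0 e=0 b=0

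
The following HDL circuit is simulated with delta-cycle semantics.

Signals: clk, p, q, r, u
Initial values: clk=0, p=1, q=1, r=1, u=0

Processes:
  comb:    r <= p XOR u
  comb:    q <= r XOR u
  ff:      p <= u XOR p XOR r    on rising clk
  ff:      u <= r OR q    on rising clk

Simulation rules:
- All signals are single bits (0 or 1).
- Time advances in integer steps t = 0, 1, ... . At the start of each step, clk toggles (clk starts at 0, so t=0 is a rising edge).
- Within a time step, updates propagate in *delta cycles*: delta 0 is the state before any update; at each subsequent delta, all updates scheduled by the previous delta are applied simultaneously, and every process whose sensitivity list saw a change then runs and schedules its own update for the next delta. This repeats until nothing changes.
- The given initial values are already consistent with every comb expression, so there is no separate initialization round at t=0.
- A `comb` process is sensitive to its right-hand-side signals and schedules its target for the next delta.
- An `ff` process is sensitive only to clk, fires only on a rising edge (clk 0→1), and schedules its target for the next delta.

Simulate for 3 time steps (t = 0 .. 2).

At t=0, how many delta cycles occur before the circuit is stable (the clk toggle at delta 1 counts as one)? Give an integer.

[bits: clk,p,r,u,q]
t=0: Δ0=01101 Δ1=11101 Δ2=10111 Δ3=10110 | 3Δ
t=1: Δ0=10110 Δ1=00110 | 1Δ
t=2: Δ0=00110 Δ1=10110 | 1Δ

3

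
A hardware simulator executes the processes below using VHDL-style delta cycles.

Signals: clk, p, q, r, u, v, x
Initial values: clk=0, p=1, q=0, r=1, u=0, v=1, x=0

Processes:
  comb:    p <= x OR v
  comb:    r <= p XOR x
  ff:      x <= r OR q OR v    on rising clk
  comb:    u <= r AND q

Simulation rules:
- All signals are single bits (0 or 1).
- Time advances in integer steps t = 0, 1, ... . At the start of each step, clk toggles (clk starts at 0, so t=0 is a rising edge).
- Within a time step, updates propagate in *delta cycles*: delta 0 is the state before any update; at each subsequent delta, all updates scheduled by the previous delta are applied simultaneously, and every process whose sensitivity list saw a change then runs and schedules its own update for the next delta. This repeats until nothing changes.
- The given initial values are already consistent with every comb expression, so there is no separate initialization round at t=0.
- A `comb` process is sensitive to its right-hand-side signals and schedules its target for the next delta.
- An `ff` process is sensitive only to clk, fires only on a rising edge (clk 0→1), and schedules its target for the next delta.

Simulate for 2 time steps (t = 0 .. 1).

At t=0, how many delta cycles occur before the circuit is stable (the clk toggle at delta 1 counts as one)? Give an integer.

[bits: u,v,r,x,p,clk,q]
t=0: Δ0=0110100 Δ1=0110110 Δ2=0111110 Δ3=0101110 | 3Δ
t=1: Δ0=0101110 Δ1=0101100 | 1Δ

3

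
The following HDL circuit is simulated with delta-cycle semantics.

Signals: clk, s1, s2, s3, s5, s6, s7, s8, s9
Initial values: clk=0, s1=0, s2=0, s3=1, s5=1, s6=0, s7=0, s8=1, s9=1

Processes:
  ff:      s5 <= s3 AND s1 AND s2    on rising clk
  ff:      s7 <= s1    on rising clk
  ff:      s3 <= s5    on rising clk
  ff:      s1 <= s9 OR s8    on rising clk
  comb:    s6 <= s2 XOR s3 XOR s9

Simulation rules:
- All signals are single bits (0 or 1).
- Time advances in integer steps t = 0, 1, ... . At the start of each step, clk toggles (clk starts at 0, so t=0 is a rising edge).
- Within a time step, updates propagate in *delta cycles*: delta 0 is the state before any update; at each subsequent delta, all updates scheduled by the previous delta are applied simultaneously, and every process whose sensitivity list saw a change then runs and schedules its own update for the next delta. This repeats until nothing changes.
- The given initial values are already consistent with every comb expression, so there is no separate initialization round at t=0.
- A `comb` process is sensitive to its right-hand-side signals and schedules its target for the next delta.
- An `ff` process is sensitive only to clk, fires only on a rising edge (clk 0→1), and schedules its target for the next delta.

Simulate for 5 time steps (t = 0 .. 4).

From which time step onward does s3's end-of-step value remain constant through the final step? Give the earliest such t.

[bits: clk,s1,s3,s7,s5,s6,s8,s2,s9]
t=0: Δ0=001010101 Δ1=101010101 Δ2=111000101 | 2Δ
t=1: Δ0=111000101 Δ1=011000101 | 1Δ
t=2: Δ0=011000101 Δ1=111000101 Δ2=110100101 Δ3=110101101 | 3Δ
t=3: Δ0=110101101 Δ1=010101101 | 1Δ
t=4: Δ0=010101101 Δ1=110101101 | 1Δ

2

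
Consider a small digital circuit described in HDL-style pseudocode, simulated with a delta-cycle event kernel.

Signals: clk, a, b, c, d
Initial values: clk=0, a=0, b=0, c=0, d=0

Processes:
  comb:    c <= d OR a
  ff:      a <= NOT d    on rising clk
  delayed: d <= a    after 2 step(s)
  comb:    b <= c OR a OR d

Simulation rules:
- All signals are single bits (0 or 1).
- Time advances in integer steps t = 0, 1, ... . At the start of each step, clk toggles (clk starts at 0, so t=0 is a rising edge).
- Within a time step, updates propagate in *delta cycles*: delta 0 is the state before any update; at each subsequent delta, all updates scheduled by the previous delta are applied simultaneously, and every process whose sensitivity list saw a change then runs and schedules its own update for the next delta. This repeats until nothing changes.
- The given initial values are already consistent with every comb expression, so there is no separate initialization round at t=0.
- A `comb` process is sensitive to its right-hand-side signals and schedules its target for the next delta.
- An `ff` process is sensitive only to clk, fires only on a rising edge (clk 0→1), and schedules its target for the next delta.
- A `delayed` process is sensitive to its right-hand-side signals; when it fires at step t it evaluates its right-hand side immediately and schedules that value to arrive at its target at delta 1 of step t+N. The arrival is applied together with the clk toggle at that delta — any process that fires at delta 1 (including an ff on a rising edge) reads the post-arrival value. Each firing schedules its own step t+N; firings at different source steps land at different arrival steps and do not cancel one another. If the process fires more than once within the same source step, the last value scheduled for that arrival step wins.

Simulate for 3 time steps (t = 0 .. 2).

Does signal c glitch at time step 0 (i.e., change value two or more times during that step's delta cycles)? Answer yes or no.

[bits: d,clk,a,b,c]
t=0: Δ0=00000 Δ1=01000 Δ2=01100 Δ3=01111 | 3Δ
t=1: Δ0=01111 Δ1=00111 | 1Δ
t=2: Δ0=00111 Δ1=11111 Δ2=11011 | 2Δ

no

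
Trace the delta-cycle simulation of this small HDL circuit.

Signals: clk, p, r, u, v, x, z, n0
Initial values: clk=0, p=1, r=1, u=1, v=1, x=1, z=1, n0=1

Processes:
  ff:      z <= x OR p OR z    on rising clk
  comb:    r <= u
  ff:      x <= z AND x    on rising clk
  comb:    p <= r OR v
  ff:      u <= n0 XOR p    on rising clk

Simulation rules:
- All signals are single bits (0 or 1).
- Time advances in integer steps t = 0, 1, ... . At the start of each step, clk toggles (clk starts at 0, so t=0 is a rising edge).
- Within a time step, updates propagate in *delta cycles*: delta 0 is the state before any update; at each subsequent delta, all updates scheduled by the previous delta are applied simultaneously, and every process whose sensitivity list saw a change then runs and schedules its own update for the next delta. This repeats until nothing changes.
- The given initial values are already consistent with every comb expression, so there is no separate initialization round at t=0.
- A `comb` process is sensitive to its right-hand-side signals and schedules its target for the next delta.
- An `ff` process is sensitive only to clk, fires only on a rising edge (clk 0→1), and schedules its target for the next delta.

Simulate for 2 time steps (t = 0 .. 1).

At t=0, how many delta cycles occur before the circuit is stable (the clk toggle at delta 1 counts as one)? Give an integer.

3

t=0 Δ0: v=1 n0=1 clk=0 x=1 p=1 z=1 u=1 r=1
  Δ1: clk:0→1
  Δ2: u:1→0
  Δ3: r:1→0
  (3Δ to stable)
t=1 Δ0: v=1 n0=1 clk=1 x=1 p=1 z=1 u=0 r=0
  Δ1: clk:1→0
  (1Δ to stable)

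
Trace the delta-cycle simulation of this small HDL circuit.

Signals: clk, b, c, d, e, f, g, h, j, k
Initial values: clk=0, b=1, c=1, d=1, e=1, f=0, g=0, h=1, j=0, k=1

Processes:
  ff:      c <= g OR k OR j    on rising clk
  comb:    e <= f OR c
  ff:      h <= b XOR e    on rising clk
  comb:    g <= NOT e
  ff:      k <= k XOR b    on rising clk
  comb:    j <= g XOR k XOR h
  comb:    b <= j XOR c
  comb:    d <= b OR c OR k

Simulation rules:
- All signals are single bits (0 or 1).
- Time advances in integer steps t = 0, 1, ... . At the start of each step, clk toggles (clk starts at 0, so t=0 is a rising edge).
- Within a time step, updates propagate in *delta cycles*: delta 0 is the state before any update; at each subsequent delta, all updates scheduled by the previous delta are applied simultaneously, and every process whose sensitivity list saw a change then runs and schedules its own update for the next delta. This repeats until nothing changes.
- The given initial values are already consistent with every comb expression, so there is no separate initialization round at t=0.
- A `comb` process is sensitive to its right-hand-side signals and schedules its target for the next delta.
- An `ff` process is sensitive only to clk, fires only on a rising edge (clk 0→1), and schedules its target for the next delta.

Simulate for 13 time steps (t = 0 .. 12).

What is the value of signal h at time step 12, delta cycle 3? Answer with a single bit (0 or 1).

0

t=0 Δ0: k=1 d=1 g=0 j=0 h=1 clk=0 c=1 e=1 b=1 f=0
  Δ1: clk:0→1
  Δ2: k:1→0, h:1→0
  (2Δ to stable)
t=1 Δ0: k=0 d=1 g=0 j=0 h=0 clk=1 c=1 e=1 b=1 f=0
  Δ1: clk:1→0
  (1Δ to stable)
t=2 Δ0: k=0 d=1 g=0 j=0 h=0 clk=0 c=1 e=1 b=1 f=0
  Δ1: clk:0→1
  Δ2: k:0→1, c:1→0
  Δ3: j:0→1, e:1→0, b:1→0
  Δ4: g:0→1, b:0→1
  Δ5: j:1→0
  Δ6: b:1→0
  (6Δ to stable)
t=3 Δ0: k=1 d=1 g=1 j=0 h=0 clk=1 c=0 e=0 b=0 f=0
  Δ1: clk:1→0
  (1Δ to stable)
t=4 Δ0: k=1 d=1 g=1 j=0 h=0 clk=0 c=0 e=0 b=0 f=0
  Δ1: clk:0→1
  Δ2: c:0→1
  Δ3: e:0→1, b:0→1
  Δ4: g:1→0
  Δ5: j:0→1
  Δ6: b:1→0
  (6Δ to stable)
t=5 Δ0: k=1 d=1 g=0 j=1 h=0 clk=1 c=1 e=1 b=0 f=0
  Δ1: clk:1→0
  (1Δ to stable)
t=6 Δ0: k=1 d=1 g=0 j=1 h=0 clk=0 c=1 e=1 b=0 f=0
  Δ1: clk:0→1
  Δ2: h:0→1
  Δ3: j:1→0
  Δ4: b:0→1
  (4Δ to stable)
t=7 Δ0: k=1 d=1 g=0 j=0 h=1 clk=1 c=1 e=1 b=1 f=0
  Δ1: clk:1→0
  (1Δ to stable)
t=8 Δ0: k=1 d=1 g=0 j=0 h=1 clk=0 c=1 e=1 b=1 f=0
  Δ1: clk:0→1
  Δ2: k:1→0, h:1→0
  (2Δ to stable)
t=9 Δ0: k=0 d=1 g=0 j=0 h=0 clk=1 c=1 e=1 b=1 f=0
  Δ1: clk:1→0
  (1Δ to stable)
t=10 Δ0: k=0 d=1 g=0 j=0 h=0 clk=0 c=1 e=1 b=1 f=0
  Δ1: clk:0→1
  Δ2: k:0→1, c:1→0
  Δ3: j:0→1, e:1→0, b:1→0
  Δ4: g:0→1, b:0→1
  Δ5: j:1→0
  Δ6: b:1→0
  (6Δ to stable)
t=11 Δ0: k=1 d=1 g=1 j=0 h=0 clk=1 c=0 e=0 b=0 f=0
  Δ1: clk:1→0
  (1Δ to stable)
t=12 Δ0: k=1 d=1 g=1 j=0 h=0 clk=0 c=0 e=0 b=0 f=0
  Δ1: clk:0→1
  Δ2: c:0→1
  Δ3: e:0→1, b:0→1
  Δ4: g:1→0
  Δ5: j:0→1
  Δ6: b:1→0
  (6Δ to stable)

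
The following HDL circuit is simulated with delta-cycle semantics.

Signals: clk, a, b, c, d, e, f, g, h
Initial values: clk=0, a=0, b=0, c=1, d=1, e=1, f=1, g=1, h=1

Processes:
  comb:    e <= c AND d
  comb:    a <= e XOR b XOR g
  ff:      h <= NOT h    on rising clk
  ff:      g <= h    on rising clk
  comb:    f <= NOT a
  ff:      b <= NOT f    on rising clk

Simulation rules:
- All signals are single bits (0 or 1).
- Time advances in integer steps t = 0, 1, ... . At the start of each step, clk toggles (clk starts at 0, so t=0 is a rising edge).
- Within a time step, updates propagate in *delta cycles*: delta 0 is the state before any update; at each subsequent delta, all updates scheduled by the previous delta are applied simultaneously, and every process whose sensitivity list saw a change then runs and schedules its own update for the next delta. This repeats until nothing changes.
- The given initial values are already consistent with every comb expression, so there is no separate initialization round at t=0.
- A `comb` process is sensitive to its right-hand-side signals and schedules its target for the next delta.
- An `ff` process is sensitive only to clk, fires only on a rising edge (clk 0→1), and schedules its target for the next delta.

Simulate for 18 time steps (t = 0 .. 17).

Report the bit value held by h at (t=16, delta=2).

t0.Δ0 a=0 clk=0 b=0 h=1 e=1 d=1 c=1 f=1 g=1
t0.Δ1 a=0 clk=1 b=0 h=1 e=1 d=1 c=1 f=1 g=1
t0.Δ2 a=0 clk=1 b=0 h=0 e=1 d=1 c=1 f=1 g=1
t1.Δ0 a=0 clk=1 b=0 h=0 e=1 d=1 c=1 f=1 g=1
t1.Δ1 a=0 clk=0 b=0 h=0 e=1 d=1 c=1 f=1 g=1
t2.Δ0 a=0 clk=0 b=0 h=0 e=1 d=1 c=1 f=1 g=1
t2.Δ1 a=0 clk=1 b=0 h=0 e=1 d=1 c=1 f=1 g=1
t2.Δ2 a=0 clk=1 b=0 h=1 e=1 d=1 c=1 f=1 g=0
t2.Δ3 a=1 clk=1 b=0 h=1 e=1 d=1 c=1 f=1 g=0
t2.Δ4 a=1 clk=1 b=0 h=1 e=1 d=1 c=1 f=0 g=0
t3.Δ0 a=1 clk=1 b=0 h=1 e=1 d=1 c=1 f=0 g=0
t3.Δ1 a=1 clk=0 b=0 h=1 e=1 d=1 c=1 f=0 g=0
t4.Δ0 a=1 clk=0 b=0 h=1 e=1 d=1 c=1 f=0 g=0
t4.Δ1 a=1 clk=1 b=0 h=1 e=1 d=1 c=1 f=0 g=0
t4.Δ2 a=1 clk=1 b=1 h=0 e=1 d=1 c=1 f=0 g=1
t5.Δ0 a=1 clk=1 b=1 h=0 e=1 d=1 c=1 f=0 g=1
t5.Δ1 a=1 clk=0 b=1 h=0 e=1 d=1 c=1 f=0 g=1
t6.Δ0 a=1 clk=0 b=1 h=0 e=1 d=1 c=1 f=0 g=1
t6.Δ1 a=1 clk=1 b=1 h=0 e=1 d=1 c=1 f=0 g=1
t6.Δ2 a=1 clk=1 b=1 h=1 e=1 d=1 c=1 f=0 g=0
t6.Δ3 a=0 clk=1 b=1 h=1 e=1 d=1 c=1 f=0 g=0
t6.Δ4 a=0 clk=1 b=1 h=1 e=1 d=1 c=1 f=1 g=0
t7.Δ0 a=0 clk=1 b=1 h=1 e=1 d=1 c=1 f=1 g=0
t7.Δ1 a=0 clk=0 b=1 h=1 e=1 d=1 c=1 f=1 g=0
t8.Δ0 a=0 clk=0 b=1 h=1 e=1 d=1 c=1 f=1 g=0
t8.Δ1 a=0 clk=1 b=1 h=1 e=1 d=1 c=1 f=1 g=0
t8.Δ2 a=0 clk=1 b=0 h=0 e=1 d=1 c=1 f=1 g=1
t9.Δ0 a=0 clk=1 b=0 h=0 e=1 d=1 c=1 f=1 g=1
t9.Δ1 a=0 clk=0 b=0 h=0 e=1 d=1 c=1 f=1 g=1
t10.Δ0 a=0 clk=0 b=0 h=0 e=1 d=1 c=1 f=1 g=1
t10.Δ1 a=0 clk=1 b=0 h=0 e=1 d=1 c=1 f=1 g=1
t10.Δ2 a=0 clk=1 b=0 h=1 e=1 d=1 c=1 f=1 g=0
t10.Δ3 a=1 clk=1 b=0 h=1 e=1 d=1 c=1 f=1 g=0
t10.Δ4 a=1 clk=1 b=0 h=1 e=1 d=1 c=1 f=0 g=0
t11.Δ0 a=1 clk=1 b=0 h=1 e=1 d=1 c=1 f=0 g=0
t11.Δ1 a=1 clk=0 b=0 h=1 e=1 d=1 c=1 f=0 g=0
t12.Δ0 a=1 clk=0 b=0 h=1 e=1 d=1 c=1 f=0 g=0
t12.Δ1 a=1 clk=1 b=0 h=1 e=1 d=1 c=1 f=0 g=0
t12.Δ2 a=1 clk=1 b=1 h=0 e=1 d=1 c=1 f=0 g=1
t13.Δ0 a=1 clk=1 b=1 h=0 e=1 d=1 c=1 f=0 g=1
t13.Δ1 a=1 clk=0 b=1 h=0 e=1 d=1 c=1 f=0 g=1
t14.Δ0 a=1 clk=0 b=1 h=0 e=1 d=1 c=1 f=0 g=1
t14.Δ1 a=1 clk=1 b=1 h=0 e=1 d=1 c=1 f=0 g=1
t14.Δ2 a=1 clk=1 b=1 h=1 e=1 d=1 c=1 f=0 g=0
t14.Δ3 a=0 clk=1 b=1 h=1 e=1 d=1 c=1 f=0 g=0
t14.Δ4 a=0 clk=1 b=1 h=1 e=1 d=1 c=1 f=1 g=0
t15.Δ0 a=0 clk=1 b=1 h=1 e=1 d=1 c=1 f=1 g=0
t15.Δ1 a=0 clk=0 b=1 h=1 e=1 d=1 c=1 f=1 g=0
t16.Δ0 a=0 clk=0 b=1 h=1 e=1 d=1 c=1 f=1 g=0
t16.Δ1 a=0 clk=1 b=1 h=1 e=1 d=1 c=1 f=1 g=0
t16.Δ2 a=0 clk=1 b=0 h=0 e=1 d=1 c=1 f=1 g=1
t17.Δ0 a=0 clk=1 b=0 h=0 e=1 d=1 c=1 f=1 g=1
t17.Δ1 a=0 clk=0 b=0 h=0 e=1 d=1 c=1 f=1 g=1

0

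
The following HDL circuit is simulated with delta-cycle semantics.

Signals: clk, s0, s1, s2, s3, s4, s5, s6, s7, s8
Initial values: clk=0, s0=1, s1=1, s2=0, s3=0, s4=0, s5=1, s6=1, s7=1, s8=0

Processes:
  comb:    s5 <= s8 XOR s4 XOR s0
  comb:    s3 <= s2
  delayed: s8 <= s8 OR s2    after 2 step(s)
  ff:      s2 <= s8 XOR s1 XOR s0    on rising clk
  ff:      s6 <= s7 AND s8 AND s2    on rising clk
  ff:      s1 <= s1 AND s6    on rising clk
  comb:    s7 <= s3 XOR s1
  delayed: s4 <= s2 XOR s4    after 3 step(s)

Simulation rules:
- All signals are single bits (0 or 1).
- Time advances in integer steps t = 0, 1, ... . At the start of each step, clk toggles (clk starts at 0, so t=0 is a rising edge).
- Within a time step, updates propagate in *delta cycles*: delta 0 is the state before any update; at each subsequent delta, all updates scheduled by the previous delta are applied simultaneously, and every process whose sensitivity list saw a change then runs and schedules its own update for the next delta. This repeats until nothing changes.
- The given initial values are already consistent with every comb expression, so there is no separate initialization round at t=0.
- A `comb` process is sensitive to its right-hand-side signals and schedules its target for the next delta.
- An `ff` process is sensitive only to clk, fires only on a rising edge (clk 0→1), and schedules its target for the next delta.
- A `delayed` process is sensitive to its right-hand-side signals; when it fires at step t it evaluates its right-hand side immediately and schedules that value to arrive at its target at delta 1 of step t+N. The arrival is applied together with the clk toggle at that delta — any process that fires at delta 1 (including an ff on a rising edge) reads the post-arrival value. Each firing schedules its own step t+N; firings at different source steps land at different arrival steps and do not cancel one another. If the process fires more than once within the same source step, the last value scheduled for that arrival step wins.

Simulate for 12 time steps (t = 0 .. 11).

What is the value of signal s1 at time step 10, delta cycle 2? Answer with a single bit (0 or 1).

t0.Δ0 s6=1 s7=1 s5=1 clk=0 s2=0 s3=0 s4=0 s0=1 s8=0 s1=1
t0.Δ1 s6=1 s7=1 s5=1 clk=1 s2=0 s3=0 s4=0 s0=1 s8=0 s1=1
t0.Δ2 s6=0 s7=1 s5=1 clk=1 s2=0 s3=0 s4=0 s0=1 s8=0 s1=1
t1.Δ0 s6=0 s7=1 s5=1 clk=1 s2=0 s3=0 s4=0 s0=1 s8=0 s1=1
t1.Δ1 s6=0 s7=1 s5=1 clk=0 s2=0 s3=0 s4=0 s0=1 s8=0 s1=1
t2.Δ0 s6=0 s7=1 s5=1 clk=0 s2=0 s3=0 s4=0 s0=1 s8=0 s1=1
t2.Δ1 s6=0 s7=1 s5=1 clk=1 s2=0 s3=0 s4=0 s0=1 s8=0 s1=1
t2.Δ2 s6=0 s7=1 s5=1 clk=1 s2=0 s3=0 s4=0 s0=1 s8=0 s1=0
t2.Δ3 s6=0 s7=0 s5=1 clk=1 s2=0 s3=0 s4=0 s0=1 s8=0 s1=0
t3.Δ0 s6=0 s7=0 s5=1 clk=1 s2=0 s3=0 s4=0 s0=1 s8=0 s1=0
t3.Δ1 s6=0 s7=0 s5=1 clk=0 s2=0 s3=0 s4=0 s0=1 s8=0 s1=0
t4.Δ0 s6=0 s7=0 s5=1 clk=0 s2=0 s3=0 s4=0 s0=1 s8=0 s1=0
t4.Δ1 s6=0 s7=0 s5=1 clk=1 s2=0 s3=0 s4=0 s0=1 s8=0 s1=0
t4.Δ2 s6=0 s7=0 s5=1 clk=1 s2=1 s3=0 s4=0 s0=1 s8=0 s1=0
t4.Δ3 s6=0 s7=0 s5=1 clk=1 s2=1 s3=1 s4=0 s0=1 s8=0 s1=0
t4.Δ4 s6=0 s7=1 s5=1 clk=1 s2=1 s3=1 s4=0 s0=1 s8=0 s1=0
t5.Δ0 s6=0 s7=1 s5=1 clk=1 s2=1 s3=1 s4=0 s0=1 s8=0 s1=0
t5.Δ1 s6=0 s7=1 s5=1 clk=0 s2=1 s3=1 s4=0 s0=1 s8=0 s1=0
t6.Δ0 s6=0 s7=1 s5=1 clk=0 s2=1 s3=1 s4=0 s0=1 s8=0 s1=0
t6.Δ1 s6=0 s7=1 s5=1 clk=1 s2=1 s3=1 s4=0 s0=1 s8=1 s1=0
t6.Δ2 s6=1 s7=1 s5=0 clk=1 s2=0 s3=1 s4=0 s0=1 s8=1 s1=0
t6.Δ3 s6=1 s7=1 s5=0 clk=1 s2=0 s3=0 s4=0 s0=1 s8=1 s1=0
t6.Δ4 s6=1 s7=0 s5=0 clk=1 s2=0 s3=0 s4=0 s0=1 s8=1 s1=0
t7.Δ0 s6=1 s7=0 s5=0 clk=1 s2=0 s3=0 s4=0 s0=1 s8=1 s1=0
t7.Δ1 s6=1 s7=0 s5=0 clk=0 s2=0 s3=0 s4=1 s0=1 s8=1 s1=0
t7.Δ2 s6=1 s7=0 s5=1 clk=0 s2=0 s3=0 s4=1 s0=1 s8=1 s1=0
t8.Δ0 s6=1 s7=0 s5=1 clk=0 s2=0 s3=0 s4=1 s0=1 s8=1 s1=0
t8.Δ1 s6=1 s7=0 s5=1 clk=1 s2=0 s3=0 s4=1 s0=1 s8=1 s1=0
t8.Δ2 s6=0 s7=0 s5=1 clk=1 s2=0 s3=0 s4=1 s0=1 s8=1 s1=0
t9.Δ0 s6=0 s7=0 s5=1 clk=1 s2=0 s3=0 s4=1 s0=1 s8=1 s1=0
t9.Δ1 s6=0 s7=0 s5=1 clk=0 s2=0 s3=0 s4=0 s0=1 s8=1 s1=0
t9.Δ2 s6=0 s7=0 s5=0 clk=0 s2=0 s3=0 s4=0 s0=1 s8=1 s1=0
t10.Δ0 s6=0 s7=0 s5=0 clk=0 s2=0 s3=0 s4=0 s0=1 s8=1 s1=0
t10.Δ1 s6=0 s7=0 s5=0 clk=1 s2=0 s3=0 s4=1 s0=1 s8=1 s1=0
t10.Δ2 s6=0 s7=0 s5=1 clk=1 s2=0 s3=0 s4=1 s0=1 s8=1 s1=0
t11.Δ0 s6=0 s7=0 s5=1 clk=1 s2=0 s3=0 s4=1 s0=1 s8=1 s1=0
t11.Δ1 s6=0 s7=0 s5=1 clk=0 s2=0 s3=0 s4=1 s0=1 s8=1 s1=0

0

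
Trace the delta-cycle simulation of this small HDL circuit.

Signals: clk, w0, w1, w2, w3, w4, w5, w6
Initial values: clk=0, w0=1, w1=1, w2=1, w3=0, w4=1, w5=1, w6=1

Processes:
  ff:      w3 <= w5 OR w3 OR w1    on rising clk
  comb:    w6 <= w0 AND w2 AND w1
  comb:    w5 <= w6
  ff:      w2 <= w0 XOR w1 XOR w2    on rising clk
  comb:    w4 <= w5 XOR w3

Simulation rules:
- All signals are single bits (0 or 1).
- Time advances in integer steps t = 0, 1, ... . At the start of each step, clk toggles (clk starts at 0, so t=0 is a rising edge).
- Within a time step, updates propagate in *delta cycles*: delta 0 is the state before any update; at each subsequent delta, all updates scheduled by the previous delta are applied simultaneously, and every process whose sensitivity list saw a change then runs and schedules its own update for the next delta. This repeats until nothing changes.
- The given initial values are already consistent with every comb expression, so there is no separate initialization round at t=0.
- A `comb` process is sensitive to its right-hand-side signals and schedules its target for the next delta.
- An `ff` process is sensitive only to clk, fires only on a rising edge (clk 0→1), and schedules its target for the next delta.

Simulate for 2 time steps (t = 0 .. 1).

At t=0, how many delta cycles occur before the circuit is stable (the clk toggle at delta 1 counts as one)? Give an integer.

t=0 Δ0: w5=1 w2=1 clk=0 w3=0 w1=1 w6=1 w4=1 w0=1
  Δ1: clk:0→1
  Δ2: w3:0→1
  Δ3: w4:1→0
  (3Δ to stable)
t=1 Δ0: w5=1 w2=1 clk=1 w3=1 w1=1 w6=1 w4=0 w0=1
  Δ1: clk:1→0
  (1Δ to stable)

3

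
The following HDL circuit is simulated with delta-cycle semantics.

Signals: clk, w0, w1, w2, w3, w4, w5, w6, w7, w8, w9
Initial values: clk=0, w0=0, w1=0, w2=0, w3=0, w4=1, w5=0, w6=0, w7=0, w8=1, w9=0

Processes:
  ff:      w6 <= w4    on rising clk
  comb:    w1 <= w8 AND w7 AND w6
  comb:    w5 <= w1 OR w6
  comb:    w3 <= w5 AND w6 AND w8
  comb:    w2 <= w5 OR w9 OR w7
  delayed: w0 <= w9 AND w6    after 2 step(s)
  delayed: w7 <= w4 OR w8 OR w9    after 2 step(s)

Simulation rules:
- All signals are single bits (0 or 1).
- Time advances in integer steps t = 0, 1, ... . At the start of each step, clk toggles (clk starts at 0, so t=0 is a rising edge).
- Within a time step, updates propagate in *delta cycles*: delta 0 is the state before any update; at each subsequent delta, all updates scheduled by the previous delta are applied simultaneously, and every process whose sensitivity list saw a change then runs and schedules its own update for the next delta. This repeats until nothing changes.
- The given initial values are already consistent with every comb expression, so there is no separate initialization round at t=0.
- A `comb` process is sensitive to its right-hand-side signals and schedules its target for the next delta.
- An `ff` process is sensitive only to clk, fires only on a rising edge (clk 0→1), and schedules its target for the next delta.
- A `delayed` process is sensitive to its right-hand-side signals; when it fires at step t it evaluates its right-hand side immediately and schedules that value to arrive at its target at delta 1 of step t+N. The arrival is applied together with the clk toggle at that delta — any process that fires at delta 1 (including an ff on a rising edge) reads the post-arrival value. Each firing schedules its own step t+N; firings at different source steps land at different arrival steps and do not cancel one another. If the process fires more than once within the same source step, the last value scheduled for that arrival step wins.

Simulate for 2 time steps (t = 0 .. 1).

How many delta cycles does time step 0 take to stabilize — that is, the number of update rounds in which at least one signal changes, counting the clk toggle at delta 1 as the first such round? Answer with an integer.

t=0 Δ0: w2=0 w7=0 w1=0 w5=0 w3=0 w0=0 w4=1 w8=1 w9=0 clk=0 w6=0
  Δ1: clk:0→1
  Δ2: w6:0→1
  Δ3: w5:0→1
  Δ4: w2:0→1, w3:0→1
  (4Δ to stable)
t=1 Δ0: w2=1 w7=0 w1=0 w5=1 w3=1 w0=0 w4=1 w8=1 w9=0 clk=1 w6=1
  Δ1: clk:1→0
  (1Δ to stable)

4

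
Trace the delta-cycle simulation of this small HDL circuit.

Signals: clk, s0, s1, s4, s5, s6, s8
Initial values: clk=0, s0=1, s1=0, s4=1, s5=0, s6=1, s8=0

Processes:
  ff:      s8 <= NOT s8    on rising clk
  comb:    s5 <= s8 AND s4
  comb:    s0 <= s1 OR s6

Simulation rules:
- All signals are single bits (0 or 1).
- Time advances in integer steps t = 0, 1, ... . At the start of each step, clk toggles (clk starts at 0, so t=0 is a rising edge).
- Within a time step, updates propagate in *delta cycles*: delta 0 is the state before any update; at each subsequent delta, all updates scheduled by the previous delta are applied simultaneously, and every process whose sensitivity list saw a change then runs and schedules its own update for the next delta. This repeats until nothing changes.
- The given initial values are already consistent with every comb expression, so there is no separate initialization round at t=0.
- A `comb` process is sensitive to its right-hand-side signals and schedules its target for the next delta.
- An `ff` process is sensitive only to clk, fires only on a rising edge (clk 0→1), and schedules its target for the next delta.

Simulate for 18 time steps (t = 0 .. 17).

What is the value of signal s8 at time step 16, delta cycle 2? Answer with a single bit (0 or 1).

[bits: s6,s5,clk,s8,s1,s0,s4]
t=0: Δ0=1000011 Δ1=1010011 Δ2=1011011 Δ3=1111011 | 3Δ
t=1: Δ0=1111011 Δ1=1101011 | 1Δ
t=2: Δ0=1101011 Δ1=1111011 Δ2=1110011 Δ3=1010011 | 3Δ
t=3: Δ0=1010011 Δ1=1000011 | 1Δ
t=4: Δ0=1000011 Δ1=1010011 Δ2=1011011 Δ3=1111011 | 3Δ
t=5: Δ0=1111011 Δ1=1101011 | 1Δ
t=6: Δ0=1101011 Δ1=1111011 Δ2=1110011 Δ3=1010011 | 3Δ
t=7: Δ0=1010011 Δ1=1000011 | 1Δ
t=8: Δ0=1000011 Δ1=1010011 Δ2=1011011 Δ3=1111011 | 3Δ
t=9: Δ0=1111011 Δ1=1101011 | 1Δ
t=10: Δ0=1101011 Δ1=1111011 Δ2=1110011 Δ3=1010011 | 3Δ
t=11: Δ0=1010011 Δ1=1000011 | 1Δ
t=12: Δ0=1000011 Δ1=1010011 Δ2=1011011 Δ3=1111011 | 3Δ
t=13: Δ0=1111011 Δ1=1101011 | 1Δ
t=14: Δ0=1101011 Δ1=1111011 Δ2=1110011 Δ3=1010011 | 3Δ
t=15: Δ0=1010011 Δ1=1000011 | 1Δ
t=16: Δ0=1000011 Δ1=1010011 Δ2=1011011 Δ3=1111011 | 3Δ
t=17: Δ0=1111011 Δ1=1101011 | 1Δ

1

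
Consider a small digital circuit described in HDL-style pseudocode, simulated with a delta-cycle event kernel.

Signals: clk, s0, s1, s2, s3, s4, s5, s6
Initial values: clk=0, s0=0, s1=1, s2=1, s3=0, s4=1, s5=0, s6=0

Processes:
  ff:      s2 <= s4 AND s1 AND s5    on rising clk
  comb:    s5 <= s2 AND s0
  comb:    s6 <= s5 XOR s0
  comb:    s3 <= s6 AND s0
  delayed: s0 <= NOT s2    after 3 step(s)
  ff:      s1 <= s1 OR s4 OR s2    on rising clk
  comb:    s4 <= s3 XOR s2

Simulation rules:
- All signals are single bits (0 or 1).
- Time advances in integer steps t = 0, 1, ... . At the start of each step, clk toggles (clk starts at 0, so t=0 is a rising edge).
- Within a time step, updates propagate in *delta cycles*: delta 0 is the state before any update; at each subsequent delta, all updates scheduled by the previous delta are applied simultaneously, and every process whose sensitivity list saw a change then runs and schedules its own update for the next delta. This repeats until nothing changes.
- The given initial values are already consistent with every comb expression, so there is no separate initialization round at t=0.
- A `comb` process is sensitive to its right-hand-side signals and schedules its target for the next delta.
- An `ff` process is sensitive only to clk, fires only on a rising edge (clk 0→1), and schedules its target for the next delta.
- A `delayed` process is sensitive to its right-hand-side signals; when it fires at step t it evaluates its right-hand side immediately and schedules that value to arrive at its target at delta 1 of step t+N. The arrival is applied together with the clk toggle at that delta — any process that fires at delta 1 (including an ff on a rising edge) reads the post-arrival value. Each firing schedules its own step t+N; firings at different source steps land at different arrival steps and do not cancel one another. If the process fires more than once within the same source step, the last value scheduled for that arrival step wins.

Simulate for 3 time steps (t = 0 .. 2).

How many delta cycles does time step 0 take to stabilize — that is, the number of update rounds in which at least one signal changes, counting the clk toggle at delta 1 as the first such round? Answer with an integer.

t=0 Δ0: s6=0 clk=0 s3=0 s5=0 s2=1 s1=1 s4=1 s0=0
  Δ1: clk:0→1
  Δ2: s2:1→0
  Δ3: s4:1→0
  (3Δ to stable)
t=1 Δ0: s6=0 clk=1 s3=0 s5=0 s2=0 s1=1 s4=0 s0=0
  Δ1: clk:1→0
  (1Δ to stable)
t=2 Δ0: s6=0 clk=0 s3=0 s5=0 s2=0 s1=1 s4=0 s0=0
  Δ1: clk:0→1
  (1Δ to stable)

3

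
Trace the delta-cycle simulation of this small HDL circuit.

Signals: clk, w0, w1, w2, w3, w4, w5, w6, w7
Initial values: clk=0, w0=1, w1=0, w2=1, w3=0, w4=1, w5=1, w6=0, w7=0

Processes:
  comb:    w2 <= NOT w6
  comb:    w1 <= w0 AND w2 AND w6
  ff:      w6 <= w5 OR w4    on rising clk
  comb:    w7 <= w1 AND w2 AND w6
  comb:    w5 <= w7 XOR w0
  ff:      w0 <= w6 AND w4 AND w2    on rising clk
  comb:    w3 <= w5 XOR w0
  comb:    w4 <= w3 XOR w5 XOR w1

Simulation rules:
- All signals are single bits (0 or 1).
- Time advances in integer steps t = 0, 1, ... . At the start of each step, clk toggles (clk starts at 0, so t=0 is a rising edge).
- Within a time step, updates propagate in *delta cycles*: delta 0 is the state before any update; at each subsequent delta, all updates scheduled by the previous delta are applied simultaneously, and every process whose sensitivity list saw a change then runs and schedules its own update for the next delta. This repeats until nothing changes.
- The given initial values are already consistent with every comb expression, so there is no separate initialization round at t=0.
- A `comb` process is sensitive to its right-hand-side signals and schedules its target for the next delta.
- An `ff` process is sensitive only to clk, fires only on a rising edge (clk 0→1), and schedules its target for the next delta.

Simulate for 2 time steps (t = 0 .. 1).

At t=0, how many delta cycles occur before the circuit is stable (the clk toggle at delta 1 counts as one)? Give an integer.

5

t0.Δ0 w5=1 clk=0 w2=1 w6=0 w7=0 w3=0 w1=0 w0=1 w4=1
t0.Δ1 w5=1 clk=1 w2=1 w6=0 w7=0 w3=0 w1=0 w0=1 w4=1
t0.Δ2 w5=1 clk=1 w2=1 w6=1 w7=0 w3=0 w1=0 w0=0 w4=1
t0.Δ3 w5=0 clk=1 w2=0 w6=1 w7=0 w3=1 w1=0 w0=0 w4=1
t0.Δ4 w5=0 clk=1 w2=0 w6=1 w7=0 w3=0 w1=0 w0=0 w4=1
t0.Δ5 w5=0 clk=1 w2=0 w6=1 w7=0 w3=0 w1=0 w0=0 w4=0
t1.Δ0 w5=0 clk=1 w2=0 w6=1 w7=0 w3=0 w1=0 w0=0 w4=0
t1.Δ1 w5=0 clk=0 w2=0 w6=1 w7=0 w3=0 w1=0 w0=0 w4=0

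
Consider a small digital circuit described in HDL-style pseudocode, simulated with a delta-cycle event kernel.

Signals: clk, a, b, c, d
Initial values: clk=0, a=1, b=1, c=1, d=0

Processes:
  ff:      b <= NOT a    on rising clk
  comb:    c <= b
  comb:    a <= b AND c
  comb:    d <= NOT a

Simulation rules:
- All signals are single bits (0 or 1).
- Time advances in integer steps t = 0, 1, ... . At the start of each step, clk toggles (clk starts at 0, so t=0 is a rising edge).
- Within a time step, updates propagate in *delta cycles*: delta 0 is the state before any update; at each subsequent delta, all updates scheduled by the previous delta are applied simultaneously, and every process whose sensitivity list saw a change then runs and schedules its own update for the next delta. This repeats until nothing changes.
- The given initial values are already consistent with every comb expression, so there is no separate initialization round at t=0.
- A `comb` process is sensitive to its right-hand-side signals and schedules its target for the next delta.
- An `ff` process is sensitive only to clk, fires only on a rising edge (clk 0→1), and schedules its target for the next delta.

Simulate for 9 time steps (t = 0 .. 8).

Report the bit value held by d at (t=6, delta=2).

t0.Δ0 c=1 d=0 clk=0 a=1 b=1
t0.Δ1 c=1 d=0 clk=1 a=1 b=1
t0.Δ2 c=1 d=0 clk=1 a=1 b=0
t0.Δ3 c=0 d=0 clk=1 a=0 b=0
t0.Δ4 c=0 d=1 clk=1 a=0 b=0
t1.Δ0 c=0 d=1 clk=1 a=0 b=0
t1.Δ1 c=0 d=1 clk=0 a=0 b=0
t2.Δ0 c=0 d=1 clk=0 a=0 b=0
t2.Δ1 c=0 d=1 clk=1 a=0 b=0
t2.Δ2 c=0 d=1 clk=1 a=0 b=1
t2.Δ3 c=1 d=1 clk=1 a=0 b=1
t2.Δ4 c=1 d=1 clk=1 a=1 b=1
t2.Δ5 c=1 d=0 clk=1 a=1 b=1
t3.Δ0 c=1 d=0 clk=1 a=1 b=1
t3.Δ1 c=1 d=0 clk=0 a=1 b=1
t4.Δ0 c=1 d=0 clk=0 a=1 b=1
t4.Δ1 c=1 d=0 clk=1 a=1 b=1
t4.Δ2 c=1 d=0 clk=1 a=1 b=0
t4.Δ3 c=0 d=0 clk=1 a=0 b=0
t4.Δ4 c=0 d=1 clk=1 a=0 b=0
t5.Δ0 c=0 d=1 clk=1 a=0 b=0
t5.Δ1 c=0 d=1 clk=0 a=0 b=0
t6.Δ0 c=0 d=1 clk=0 a=0 b=0
t6.Δ1 c=0 d=1 clk=1 a=0 b=0
t6.Δ2 c=0 d=1 clk=1 a=0 b=1
t6.Δ3 c=1 d=1 clk=1 a=0 b=1
t6.Δ4 c=1 d=1 clk=1 a=1 b=1
t6.Δ5 c=1 d=0 clk=1 a=1 b=1
t7.Δ0 c=1 d=0 clk=1 a=1 b=1
t7.Δ1 c=1 d=0 clk=0 a=1 b=1
t8.Δ0 c=1 d=0 clk=0 a=1 b=1
t8.Δ1 c=1 d=0 clk=1 a=1 b=1
t8.Δ2 c=1 d=0 clk=1 a=1 b=0
t8.Δ3 c=0 d=0 clk=1 a=0 b=0
t8.Δ4 c=0 d=1 clk=1 a=0 b=0

1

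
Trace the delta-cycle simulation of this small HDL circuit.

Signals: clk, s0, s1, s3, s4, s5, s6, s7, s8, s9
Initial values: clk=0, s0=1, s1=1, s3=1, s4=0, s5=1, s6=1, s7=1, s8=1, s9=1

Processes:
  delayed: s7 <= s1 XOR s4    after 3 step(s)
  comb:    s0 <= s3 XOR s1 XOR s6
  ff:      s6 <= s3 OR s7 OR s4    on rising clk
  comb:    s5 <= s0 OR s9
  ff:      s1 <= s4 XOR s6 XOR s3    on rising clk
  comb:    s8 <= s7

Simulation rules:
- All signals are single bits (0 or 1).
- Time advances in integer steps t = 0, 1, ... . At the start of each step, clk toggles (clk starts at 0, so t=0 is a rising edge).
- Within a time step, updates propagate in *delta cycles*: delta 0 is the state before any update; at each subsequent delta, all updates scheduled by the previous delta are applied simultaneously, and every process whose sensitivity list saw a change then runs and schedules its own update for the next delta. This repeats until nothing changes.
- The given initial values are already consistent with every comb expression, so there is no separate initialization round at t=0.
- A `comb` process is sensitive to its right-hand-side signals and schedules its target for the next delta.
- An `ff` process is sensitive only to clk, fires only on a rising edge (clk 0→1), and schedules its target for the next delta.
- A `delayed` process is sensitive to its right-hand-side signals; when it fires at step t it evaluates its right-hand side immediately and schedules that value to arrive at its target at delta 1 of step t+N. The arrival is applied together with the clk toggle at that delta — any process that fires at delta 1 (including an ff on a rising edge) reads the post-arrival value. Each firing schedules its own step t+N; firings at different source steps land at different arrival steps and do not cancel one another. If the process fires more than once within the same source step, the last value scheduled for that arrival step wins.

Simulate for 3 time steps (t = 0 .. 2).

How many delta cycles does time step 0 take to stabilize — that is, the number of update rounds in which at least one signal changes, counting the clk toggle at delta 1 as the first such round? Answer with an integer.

3

[bits: s8,s6,s3,clk,s1,s4,s7,s5,s0,s9]
t=0: Δ0=1110101111 Δ1=1111101111 Δ2=1111001111 Δ3=1111001101 | 3Δ
t=1: Δ0=1111001101 Δ1=1110001101 | 1Δ
t=2: Δ0=1110001101 Δ1=1111001101 | 1Δ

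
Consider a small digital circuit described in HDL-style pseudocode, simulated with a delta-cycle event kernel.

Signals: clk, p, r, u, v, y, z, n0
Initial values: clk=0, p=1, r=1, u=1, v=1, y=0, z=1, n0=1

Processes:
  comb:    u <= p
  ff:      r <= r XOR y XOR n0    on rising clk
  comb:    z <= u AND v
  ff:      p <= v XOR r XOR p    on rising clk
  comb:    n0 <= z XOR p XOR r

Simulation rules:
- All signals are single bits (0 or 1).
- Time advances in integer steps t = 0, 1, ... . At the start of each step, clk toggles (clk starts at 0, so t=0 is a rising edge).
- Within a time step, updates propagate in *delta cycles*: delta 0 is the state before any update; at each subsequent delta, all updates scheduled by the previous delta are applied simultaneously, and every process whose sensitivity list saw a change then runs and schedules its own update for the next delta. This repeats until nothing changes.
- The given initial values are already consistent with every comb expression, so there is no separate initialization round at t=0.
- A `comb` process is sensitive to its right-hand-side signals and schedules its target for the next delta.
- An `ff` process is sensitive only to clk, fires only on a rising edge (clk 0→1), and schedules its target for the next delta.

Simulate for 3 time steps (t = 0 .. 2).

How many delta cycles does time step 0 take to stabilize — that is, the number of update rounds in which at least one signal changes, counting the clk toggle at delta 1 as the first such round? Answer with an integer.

[bits: r,z,n0,clk,v,p,y,u]
t=0: Δ0=11101101 Δ1=11111101 Δ2=01111101 Δ3=01011101 | 3Δ
t=1: Δ0=01011101 Δ1=01001101 | 1Δ
t=2: Δ0=01001101 Δ1=01011101 Δ2=01011001 Δ3=01111000 Δ4=00111000 Δ5=00011000 | 5Δ

3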